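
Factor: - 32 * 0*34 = 0 = 0^1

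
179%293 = 179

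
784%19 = 5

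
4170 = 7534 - 3364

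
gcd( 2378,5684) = 58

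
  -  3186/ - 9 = 354+0/1 = 354.00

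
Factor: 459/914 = 2^(  -  1)*3^3*17^1  *457^( - 1) 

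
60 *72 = 4320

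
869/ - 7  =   -869/7 = -  124.14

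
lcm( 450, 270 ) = 1350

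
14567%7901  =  6666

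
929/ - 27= - 929/27 = - 34.41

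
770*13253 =10204810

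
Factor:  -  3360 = -2^5 * 3^1 * 5^1*7^1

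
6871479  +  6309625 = 13181104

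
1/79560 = 1/79560  =  0.00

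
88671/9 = 29557/3 = 9852.33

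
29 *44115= 1279335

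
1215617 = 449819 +765798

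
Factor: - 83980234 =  - 2^1 * 13^1*107^1*30187^1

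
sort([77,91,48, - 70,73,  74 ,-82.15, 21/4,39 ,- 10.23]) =[ - 82.15, - 70, - 10.23, 21/4,39,48,73,  74, 77,91]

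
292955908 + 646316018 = 939271926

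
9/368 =9/368 = 0.02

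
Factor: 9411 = 3^1  *3137^1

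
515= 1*515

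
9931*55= 546205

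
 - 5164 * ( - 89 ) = 459596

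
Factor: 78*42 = 3276 = 2^2*3^2 * 7^1*13^1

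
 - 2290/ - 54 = 42  +  11/27 =42.41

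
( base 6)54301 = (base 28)9E5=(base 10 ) 7453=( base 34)6F7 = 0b1110100011101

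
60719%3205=3029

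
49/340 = 49/340  =  0.14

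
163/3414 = 163/3414 = 0.05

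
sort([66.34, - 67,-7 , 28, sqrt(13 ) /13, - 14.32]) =[ - 67, - 14.32 , - 7, sqrt(13 ) /13,28 , 66.34] 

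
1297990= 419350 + 878640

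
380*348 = 132240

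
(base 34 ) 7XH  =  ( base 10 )9231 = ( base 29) as9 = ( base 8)22017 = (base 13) 4281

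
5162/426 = 12 + 25/213  =  12.12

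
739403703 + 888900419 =1628304122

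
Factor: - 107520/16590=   -  512/79 = - 2^9*79^( - 1) 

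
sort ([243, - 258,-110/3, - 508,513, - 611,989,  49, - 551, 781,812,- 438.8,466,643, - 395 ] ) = [ - 611, - 551, - 508, - 438.8,-395,-258,  -  110/3, 49,243, 466 , 513,643,781,812,  989] 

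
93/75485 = 3/2435 = 0.00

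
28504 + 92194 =120698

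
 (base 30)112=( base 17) 33E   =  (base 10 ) 932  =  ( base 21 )228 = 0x3A4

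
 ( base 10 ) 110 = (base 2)1101110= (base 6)302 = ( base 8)156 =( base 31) 3h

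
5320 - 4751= 569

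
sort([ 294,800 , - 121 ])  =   [ - 121, 294,800]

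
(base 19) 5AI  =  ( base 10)2013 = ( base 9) 2676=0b11111011101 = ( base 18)63F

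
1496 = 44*34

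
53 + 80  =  133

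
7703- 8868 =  - 1165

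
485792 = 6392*76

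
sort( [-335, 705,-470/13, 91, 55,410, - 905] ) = [- 905  ,-335,- 470/13, 55, 91, 410, 705] 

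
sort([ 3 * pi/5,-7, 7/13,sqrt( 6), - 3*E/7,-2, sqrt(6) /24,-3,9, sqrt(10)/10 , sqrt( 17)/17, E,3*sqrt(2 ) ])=[ - 7,-3,-2,-3*E/7 , sqrt( 6 ) /24, sqrt( 17 ) /17, sqrt( 10 )/10, 7/13,3  *pi/5, sqrt(6 ), E,3*sqrt(2) , 9]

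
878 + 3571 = 4449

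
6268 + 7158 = 13426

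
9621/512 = 9621/512 =18.79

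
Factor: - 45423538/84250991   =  -2^1* 11^( - 1 )*101^1 * 503^(-1) * 15227^(-1)*224869^1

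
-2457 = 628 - 3085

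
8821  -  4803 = 4018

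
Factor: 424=2^3*53^1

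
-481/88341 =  - 1 + 87860/88341 = - 0.01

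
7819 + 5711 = 13530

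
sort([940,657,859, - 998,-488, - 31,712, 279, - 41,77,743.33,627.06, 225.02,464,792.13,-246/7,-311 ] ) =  [  -  998,-488, - 311, - 41, - 246/7, - 31,  77,225.02,279, 464,  627.06,657,  712,743.33,792.13 , 859,940]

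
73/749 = 73/749 = 0.10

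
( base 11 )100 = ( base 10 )121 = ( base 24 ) 51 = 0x79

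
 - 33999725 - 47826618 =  -81826343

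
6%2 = 0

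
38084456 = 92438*412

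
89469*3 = 268407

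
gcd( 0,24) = 24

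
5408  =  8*676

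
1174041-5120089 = -3946048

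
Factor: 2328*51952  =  120944256 = 2^7*3^1 * 17^1*97^1* 191^1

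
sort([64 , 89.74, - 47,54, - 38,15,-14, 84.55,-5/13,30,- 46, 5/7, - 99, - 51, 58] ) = [  -  99, - 51,-47, - 46,- 38, - 14, - 5/13, 5/7, 15,  30,54,58,64, 84.55, 89.74]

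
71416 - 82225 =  - 10809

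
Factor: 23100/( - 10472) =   -  75/34 = - 2^(-1)*  3^1*5^2*17^(-1 ) 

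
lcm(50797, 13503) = 1066737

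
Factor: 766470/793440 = 2^(-4)*3^( - 1)*19^(-1) * 881^1 = 881/912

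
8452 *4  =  33808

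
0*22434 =0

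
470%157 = 156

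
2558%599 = 162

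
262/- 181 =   -  262/181 =- 1.45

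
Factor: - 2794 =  - 2^1*11^1 * 127^1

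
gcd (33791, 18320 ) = 1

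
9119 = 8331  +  788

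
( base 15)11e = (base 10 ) 254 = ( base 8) 376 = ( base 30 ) 8E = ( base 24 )ae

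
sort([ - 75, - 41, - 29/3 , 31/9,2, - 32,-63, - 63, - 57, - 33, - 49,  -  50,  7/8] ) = [ - 75 , - 63,-63, - 57 , - 50 , - 49, - 41 ,-33, - 32, - 29/3, 7/8,2,31/9] 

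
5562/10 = 2781/5 = 556.20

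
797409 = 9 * 88601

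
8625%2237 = 1914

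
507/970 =507/970 =0.52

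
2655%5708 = 2655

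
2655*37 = 98235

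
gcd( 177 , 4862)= 1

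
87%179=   87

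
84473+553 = 85026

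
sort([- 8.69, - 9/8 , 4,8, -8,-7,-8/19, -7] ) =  [ - 8.69,- 8 , - 7, - 7, - 9/8, - 8/19, 4, 8 ] 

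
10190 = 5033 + 5157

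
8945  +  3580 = 12525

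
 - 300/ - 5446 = 150/2723 = 0.06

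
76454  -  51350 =25104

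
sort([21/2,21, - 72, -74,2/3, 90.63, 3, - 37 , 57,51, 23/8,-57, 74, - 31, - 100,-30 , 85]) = [ - 100,-74, - 72,-57, - 37,- 31, - 30,2/3,  23/8,3, 21/2  ,  21, 51 , 57, 74, 85,  90.63 ] 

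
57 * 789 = 44973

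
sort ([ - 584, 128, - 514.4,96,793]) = [-584, - 514.4,96 , 128, 793 ] 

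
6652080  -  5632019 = 1020061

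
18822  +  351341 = 370163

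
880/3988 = 220/997 = 0.22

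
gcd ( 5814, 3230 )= 646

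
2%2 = 0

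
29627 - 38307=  -8680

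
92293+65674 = 157967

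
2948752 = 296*9962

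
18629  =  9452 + 9177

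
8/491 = 8/491 = 0.02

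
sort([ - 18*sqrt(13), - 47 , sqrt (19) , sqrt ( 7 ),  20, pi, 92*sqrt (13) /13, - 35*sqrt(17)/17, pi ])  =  [ - 18*sqrt ( 13),-47, - 35*sqrt(17)/17,sqrt(7), pi,  pi, sqrt(19 ), 20, 92*sqrt(13) /13] 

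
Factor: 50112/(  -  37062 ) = -96/71 = - 2^5*3^1*71^( - 1 ) 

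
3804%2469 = 1335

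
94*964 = 90616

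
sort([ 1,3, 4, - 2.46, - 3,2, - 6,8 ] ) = [ - 6, - 3,  -  2.46,1, 2,3,4 , 8 ] 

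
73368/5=14673+3/5 = 14673.60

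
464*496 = 230144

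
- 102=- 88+-14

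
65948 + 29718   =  95666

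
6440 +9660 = 16100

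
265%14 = 13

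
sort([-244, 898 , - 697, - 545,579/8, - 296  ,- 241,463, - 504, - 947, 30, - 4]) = [ - 947, -697, - 545,- 504, - 296, - 244, - 241, - 4, 30,579/8,  463, 898 ] 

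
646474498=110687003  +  535787495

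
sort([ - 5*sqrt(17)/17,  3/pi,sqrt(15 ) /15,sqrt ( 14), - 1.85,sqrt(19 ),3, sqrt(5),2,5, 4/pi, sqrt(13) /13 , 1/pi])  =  [ - 1.85, - 5*sqrt(17 )/17,sqrt(15 ) /15, sqrt( 13 )/13 , 1/pi,3/pi, 4/pi,2, sqrt( 5 ),3,  sqrt(14), sqrt (19 ),5]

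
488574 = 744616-256042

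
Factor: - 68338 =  - 2^1*47^1 * 727^1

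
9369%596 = 429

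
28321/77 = 367 + 62/77  =  367.81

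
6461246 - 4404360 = 2056886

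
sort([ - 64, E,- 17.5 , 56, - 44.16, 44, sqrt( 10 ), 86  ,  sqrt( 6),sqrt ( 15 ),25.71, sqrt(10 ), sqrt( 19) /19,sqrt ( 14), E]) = [ - 64, - 44.16, - 17.5, sqrt (19) /19, sqrt(6), E,E,sqrt(10 ), sqrt ( 10),sqrt(14 ),sqrt( 15),25.71,44,56,86]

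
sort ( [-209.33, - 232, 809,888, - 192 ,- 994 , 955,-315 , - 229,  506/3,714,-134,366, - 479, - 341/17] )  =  [ - 994  , - 479 , - 315, - 232, - 229, -209.33,  -  192, - 134, - 341/17,506/3,366, 714, 809,  888,  955]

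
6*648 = 3888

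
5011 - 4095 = 916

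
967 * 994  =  961198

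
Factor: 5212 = 2^2*1303^1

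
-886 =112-998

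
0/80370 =0 = 0.00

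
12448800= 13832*900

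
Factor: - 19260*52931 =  - 1019451060 = - 2^2*3^2 * 5^1 *41^1*107^1 * 1291^1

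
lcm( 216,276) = 4968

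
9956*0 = 0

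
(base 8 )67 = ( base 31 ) 1o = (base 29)1Q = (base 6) 131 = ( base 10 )55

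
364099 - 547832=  - 183733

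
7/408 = 7/408=0.02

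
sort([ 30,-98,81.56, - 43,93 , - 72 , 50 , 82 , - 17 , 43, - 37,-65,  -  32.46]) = [-98 ,-72, - 65, - 43,-37,-32.46,  -  17 , 30,43, 50,81.56, 82, 93]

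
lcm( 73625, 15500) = 294500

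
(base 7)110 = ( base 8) 70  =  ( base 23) 2a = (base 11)51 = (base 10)56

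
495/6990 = 33/466=0.07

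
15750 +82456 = 98206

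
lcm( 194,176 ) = 17072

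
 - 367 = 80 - 447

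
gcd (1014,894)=6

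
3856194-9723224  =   - 5867030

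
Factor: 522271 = 101^1*5171^1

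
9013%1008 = 949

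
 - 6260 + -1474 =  - 7734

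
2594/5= 518 + 4/5= 518.80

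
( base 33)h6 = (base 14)2c7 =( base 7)1440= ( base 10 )567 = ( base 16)237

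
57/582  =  19/194 = 0.10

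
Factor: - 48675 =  -3^1*5^2*11^1*59^1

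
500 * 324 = 162000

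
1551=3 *517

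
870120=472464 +397656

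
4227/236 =4227/236 = 17.91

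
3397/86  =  39 + 1/2 = 39.50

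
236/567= 236/567 = 0.42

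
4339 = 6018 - 1679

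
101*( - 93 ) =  - 9393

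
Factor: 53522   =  2^1*7^1*3823^1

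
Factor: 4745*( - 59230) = -281046350=- 2^1*5^2*13^1*73^1*5923^1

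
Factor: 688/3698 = 2^3*43^( - 1 )= 8/43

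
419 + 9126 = 9545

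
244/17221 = 244/17221 = 0.01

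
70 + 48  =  118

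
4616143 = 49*94207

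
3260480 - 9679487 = - 6419007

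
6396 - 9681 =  - 3285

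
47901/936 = 51 + 55/312 = 51.18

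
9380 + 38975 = 48355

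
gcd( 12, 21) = 3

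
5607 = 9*623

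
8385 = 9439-1054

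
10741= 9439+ 1302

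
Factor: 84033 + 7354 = 91387^1 = 91387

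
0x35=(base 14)3b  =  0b110101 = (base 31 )1m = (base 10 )53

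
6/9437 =6/9437=0.00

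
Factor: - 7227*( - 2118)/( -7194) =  - 3^2* 73^1*109^( - 1)  *353^1 = - 231921/109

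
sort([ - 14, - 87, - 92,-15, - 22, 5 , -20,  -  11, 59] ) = [ - 92, - 87, - 22, - 20,-15, - 14, - 11, 5, 59]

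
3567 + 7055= 10622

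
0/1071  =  0  =  0.00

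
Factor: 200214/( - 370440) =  - 2^( - 2)*3^ (-1)*5^( - 1)*7^(- 1) * 227^1 = - 227/420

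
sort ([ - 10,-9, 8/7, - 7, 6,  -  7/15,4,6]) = [ - 10,-9,-7, - 7/15,8/7,4,  6, 6]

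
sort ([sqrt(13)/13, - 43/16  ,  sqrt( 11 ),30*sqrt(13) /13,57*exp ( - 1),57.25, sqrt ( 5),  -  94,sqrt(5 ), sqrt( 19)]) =[- 94, - 43/16 , sqrt( 13)/13, sqrt( 5) , sqrt( 5 ), sqrt(  11 ), sqrt(19), 30*sqrt( 13)/13,  57*exp( -1 ), 57.25]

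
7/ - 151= - 1 +144/151 = - 0.05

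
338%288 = 50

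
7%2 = 1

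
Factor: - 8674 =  - 2^1* 4337^1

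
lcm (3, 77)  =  231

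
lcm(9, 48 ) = 144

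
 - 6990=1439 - 8429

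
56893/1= 56893 = 56893.00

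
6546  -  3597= 2949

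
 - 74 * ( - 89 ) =6586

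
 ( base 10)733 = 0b1011011101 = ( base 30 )OD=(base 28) q5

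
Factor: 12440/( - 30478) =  - 2^2*5^1 * 7^( - 2 ) = -20/49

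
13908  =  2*6954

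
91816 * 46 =4223536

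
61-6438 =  - 6377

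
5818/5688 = 1 + 65/2844 = 1.02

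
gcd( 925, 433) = 1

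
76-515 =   -  439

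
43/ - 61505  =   - 43/61505 =- 0.00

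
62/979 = 62/979=0.06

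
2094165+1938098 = 4032263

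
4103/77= 53 + 2/7=53.29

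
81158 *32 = 2597056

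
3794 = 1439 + 2355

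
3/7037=3/7037= 0.00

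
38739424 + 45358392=84097816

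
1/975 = 1/975 = 0.00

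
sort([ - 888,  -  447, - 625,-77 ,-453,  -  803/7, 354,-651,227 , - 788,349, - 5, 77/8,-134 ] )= [  -  888,  -  788, - 651,-625, - 453, - 447, - 134,-803/7,-77,- 5, 77/8,  227, 349,  354] 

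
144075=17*8475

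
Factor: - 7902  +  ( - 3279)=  - 11181= - 3^1*3727^1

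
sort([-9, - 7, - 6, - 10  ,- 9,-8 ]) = [ - 10,-9, - 9, - 8,-7, - 6]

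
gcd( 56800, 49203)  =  71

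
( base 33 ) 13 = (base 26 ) 1a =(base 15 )26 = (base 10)36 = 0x24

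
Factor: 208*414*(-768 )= -2^13*3^3*13^1*23^1 = - 66134016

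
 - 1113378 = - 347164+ - 766214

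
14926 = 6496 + 8430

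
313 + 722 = 1035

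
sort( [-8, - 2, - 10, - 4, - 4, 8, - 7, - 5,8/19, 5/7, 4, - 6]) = [-10,  -  8 , - 7, - 6,-5,-4, - 4, - 2, 8/19, 5/7, 4,8 ] 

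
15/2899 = 15/2899 = 0.01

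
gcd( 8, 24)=8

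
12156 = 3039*4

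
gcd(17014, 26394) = 2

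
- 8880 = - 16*555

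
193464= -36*(-5374) 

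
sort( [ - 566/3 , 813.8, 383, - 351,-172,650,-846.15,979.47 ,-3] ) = [ - 846.15,-351, - 566/3,-172, - 3, 383,  650, 813.8 , 979.47]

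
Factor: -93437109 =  - 3^2*23^1* 451387^1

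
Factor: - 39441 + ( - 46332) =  - 85773 = - 3^1*28591^1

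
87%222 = 87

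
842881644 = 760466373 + 82415271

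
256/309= 256/309 = 0.83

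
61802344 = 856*72199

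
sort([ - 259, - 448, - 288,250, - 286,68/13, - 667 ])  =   [-667,-448, - 288,- 286, - 259 , 68/13,250]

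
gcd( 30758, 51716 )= 14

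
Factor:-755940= - 2^2*3^1*5^1*43^1*293^1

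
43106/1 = 43106=43106.00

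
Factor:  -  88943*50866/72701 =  - 4524174638/72701 = - 2^1*29^2*877^1 * 3067^1*72701^( - 1 ) 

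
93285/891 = 104 + 23/33 = 104.70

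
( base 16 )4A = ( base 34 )26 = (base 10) 74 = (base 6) 202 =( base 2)1001010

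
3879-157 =3722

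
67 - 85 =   -  18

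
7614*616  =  4690224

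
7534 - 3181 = 4353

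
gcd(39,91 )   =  13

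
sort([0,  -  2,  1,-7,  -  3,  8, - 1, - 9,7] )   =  [ - 9, - 7,  -  3, -2, - 1, 0, 1,7,8]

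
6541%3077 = 387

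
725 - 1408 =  - 683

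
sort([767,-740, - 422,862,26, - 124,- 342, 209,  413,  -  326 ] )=[ -740, - 422, - 342, - 326, - 124,26,209,  413, 767, 862] 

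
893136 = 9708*92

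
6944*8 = 55552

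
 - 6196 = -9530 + 3334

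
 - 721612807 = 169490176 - 891102983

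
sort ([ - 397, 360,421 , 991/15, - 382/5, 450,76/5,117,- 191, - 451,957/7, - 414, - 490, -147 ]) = [ - 490,-451, - 414, - 397, - 191, - 147,  -  382/5,76/5, 991/15,117,957/7, 360, 421, 450] 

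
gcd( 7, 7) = 7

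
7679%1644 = 1103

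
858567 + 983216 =1841783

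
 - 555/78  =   -8 + 23/26  =  - 7.12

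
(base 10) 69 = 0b1000101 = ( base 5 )234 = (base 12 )59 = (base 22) 33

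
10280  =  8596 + 1684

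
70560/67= 70560/67  =  1053.13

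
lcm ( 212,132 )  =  6996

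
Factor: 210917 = 7^1 *29^1*1039^1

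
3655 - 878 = 2777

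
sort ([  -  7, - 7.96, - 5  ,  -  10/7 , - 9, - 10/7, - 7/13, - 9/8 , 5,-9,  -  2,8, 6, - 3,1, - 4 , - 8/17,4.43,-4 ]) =[  -  9, - 9, -7.96,-7, - 5,-4, - 4,  -  3 , - 2, - 10/7,  -  10/7,-9/8, - 7/13, -8/17, 1, 4.43,5, 6,8] 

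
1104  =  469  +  635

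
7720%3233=1254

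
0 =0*57737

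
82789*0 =0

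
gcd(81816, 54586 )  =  14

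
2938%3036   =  2938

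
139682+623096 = 762778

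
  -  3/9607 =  - 3/9607= -0.00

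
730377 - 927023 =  - 196646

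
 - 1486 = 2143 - 3629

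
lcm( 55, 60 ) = 660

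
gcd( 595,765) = 85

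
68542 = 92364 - 23822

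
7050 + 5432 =12482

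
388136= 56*6931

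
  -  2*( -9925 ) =19850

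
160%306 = 160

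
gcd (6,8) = 2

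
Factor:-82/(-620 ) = 2^ ( - 1)*5^( - 1 )*31^( - 1 ) * 41^1 = 41/310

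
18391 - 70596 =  - 52205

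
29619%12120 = 5379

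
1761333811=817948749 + 943385062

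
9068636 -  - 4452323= 13520959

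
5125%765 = 535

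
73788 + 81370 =155158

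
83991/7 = 11998 + 5/7 = 11998.71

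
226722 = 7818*29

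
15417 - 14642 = 775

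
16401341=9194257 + 7207084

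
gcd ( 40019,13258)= 7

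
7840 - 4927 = 2913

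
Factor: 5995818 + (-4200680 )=1795138 = 2^1*157^1*5717^1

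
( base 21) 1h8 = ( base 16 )326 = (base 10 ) 806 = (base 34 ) NO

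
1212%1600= 1212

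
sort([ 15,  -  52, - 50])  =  [ - 52, - 50, 15]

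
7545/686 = 7545/686 =11.00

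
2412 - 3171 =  -759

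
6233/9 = 692 + 5/9 = 692.56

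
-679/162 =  - 679/162 = - 4.19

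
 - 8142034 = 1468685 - 9610719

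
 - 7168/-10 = 3584/5= 716.80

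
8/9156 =2/2289  =  0.00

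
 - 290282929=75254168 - 365537097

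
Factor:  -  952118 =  - 2^1 *476059^1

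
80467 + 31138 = 111605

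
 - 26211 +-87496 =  - 113707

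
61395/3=20465 = 20465.00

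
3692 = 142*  26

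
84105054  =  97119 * 866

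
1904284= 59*32276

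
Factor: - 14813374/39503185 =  - 2^1 * 5^( - 1)*19^( - 1) * 29^2*8807^1*415823^( - 1) 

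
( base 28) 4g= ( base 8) 200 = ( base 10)128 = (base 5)1003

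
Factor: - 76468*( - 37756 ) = 2887125808 = 2^4*7^1 * 2731^1*9439^1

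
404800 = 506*800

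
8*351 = 2808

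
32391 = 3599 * 9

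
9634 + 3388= 13022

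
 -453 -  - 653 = 200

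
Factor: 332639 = 17^2*1151^1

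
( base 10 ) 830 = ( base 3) 1010202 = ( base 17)2EE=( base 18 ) 2A2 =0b1100111110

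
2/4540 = 1/2270 = 0.00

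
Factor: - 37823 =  - 109^1 *347^1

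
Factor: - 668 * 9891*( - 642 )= 2^3*3^3* 7^1 * 107^1 * 157^1*167^1  =  4241814696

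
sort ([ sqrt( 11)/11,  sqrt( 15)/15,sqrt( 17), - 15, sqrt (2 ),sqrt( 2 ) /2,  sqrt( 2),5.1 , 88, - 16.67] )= [ - 16.67, - 15, sqrt(15 ) /15,sqrt ( 11)/11, sqrt( 2 ) /2,  sqrt( 2 ), sqrt(  2),sqrt( 17 ) , 5.1,88]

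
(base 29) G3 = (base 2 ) 111010011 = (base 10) 467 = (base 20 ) 137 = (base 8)723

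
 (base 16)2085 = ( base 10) 8325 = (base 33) 7l9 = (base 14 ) 3069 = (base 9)12370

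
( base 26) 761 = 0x1319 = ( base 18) f1b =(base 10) 4889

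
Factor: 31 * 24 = 2^3 * 3^1*31^1 = 744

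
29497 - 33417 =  - 3920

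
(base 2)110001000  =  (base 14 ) 200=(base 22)HI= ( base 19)11C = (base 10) 392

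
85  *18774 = 1595790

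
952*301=286552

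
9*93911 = 845199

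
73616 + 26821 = 100437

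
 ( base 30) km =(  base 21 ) 18d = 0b1001101110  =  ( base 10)622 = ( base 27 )N1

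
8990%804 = 146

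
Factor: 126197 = 97^1*1301^1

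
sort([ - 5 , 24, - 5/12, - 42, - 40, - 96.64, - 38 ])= [-96.64, - 42, - 40 ,-38,-5, - 5/12,24]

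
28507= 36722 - 8215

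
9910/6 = 4955/3 = 1651.67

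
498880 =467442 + 31438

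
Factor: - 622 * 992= - 2^6*31^1*311^1  =  -617024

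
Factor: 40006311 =3^1*79^1*168803^1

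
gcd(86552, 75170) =2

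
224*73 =16352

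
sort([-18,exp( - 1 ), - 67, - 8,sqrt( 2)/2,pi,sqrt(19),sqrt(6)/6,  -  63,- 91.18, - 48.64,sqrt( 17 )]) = [-91.18 , - 67, - 63, - 48.64, - 18, - 8,  exp( - 1),  sqrt(6 )/6,sqrt( 2)/2, pi,sqrt( 17),sqrt( 19) ]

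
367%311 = 56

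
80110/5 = 16022 = 16022.00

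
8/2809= 8/2809 = 0.00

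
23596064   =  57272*412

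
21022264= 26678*788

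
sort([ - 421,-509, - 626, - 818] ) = [ - 818, - 626, - 509, - 421 ] 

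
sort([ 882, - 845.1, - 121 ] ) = [ -845.1,-121,882 ]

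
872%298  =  276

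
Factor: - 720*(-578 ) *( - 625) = - 2^5*3^2*5^5* 17^2 = -260100000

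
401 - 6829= - 6428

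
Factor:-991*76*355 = -2^2* 5^1*19^1*71^1*991^1 = - 26737180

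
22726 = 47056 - 24330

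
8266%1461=961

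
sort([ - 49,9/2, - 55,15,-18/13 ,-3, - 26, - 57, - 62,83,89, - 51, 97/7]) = [ - 62, - 57,-55 ,- 51,  -  49 , - 26, - 3, - 18/13,  9/2, 97/7, 15,83 , 89] 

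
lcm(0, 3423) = 0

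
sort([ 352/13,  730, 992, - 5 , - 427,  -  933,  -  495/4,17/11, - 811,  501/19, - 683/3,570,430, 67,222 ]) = [ - 933,-811, - 427, - 683/3, - 495/4, - 5,17/11, 501/19, 352/13, 67,222, 430,570,  730, 992 ] 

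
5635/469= 805/67 = 12.01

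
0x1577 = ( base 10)5495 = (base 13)2669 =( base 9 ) 7475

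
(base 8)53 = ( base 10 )43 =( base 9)47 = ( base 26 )1h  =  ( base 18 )27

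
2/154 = 1/77 = 0.01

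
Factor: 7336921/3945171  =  3^( - 1 )*991^ ( - 1)* 1327^( - 1) *7336921^1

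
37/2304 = 37/2304 = 0.02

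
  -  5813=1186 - 6999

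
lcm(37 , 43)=1591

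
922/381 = 2 + 160/381 = 2.42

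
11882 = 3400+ 8482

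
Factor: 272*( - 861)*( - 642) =2^5*3^2*7^1  *17^1*41^1*107^1 =150351264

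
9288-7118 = 2170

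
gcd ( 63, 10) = 1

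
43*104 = 4472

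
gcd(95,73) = 1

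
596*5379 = 3205884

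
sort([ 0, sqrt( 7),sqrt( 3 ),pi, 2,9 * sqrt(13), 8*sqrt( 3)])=[ 0 , sqrt( 3 ), 2,sqrt( 7),pi, 8 * sqrt( 3), 9 * sqrt( 13)]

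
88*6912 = 608256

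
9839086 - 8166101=1672985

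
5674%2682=310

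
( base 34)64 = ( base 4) 3100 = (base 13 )130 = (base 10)208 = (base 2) 11010000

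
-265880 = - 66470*4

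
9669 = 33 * 293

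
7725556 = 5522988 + 2202568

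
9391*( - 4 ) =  - 37564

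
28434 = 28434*1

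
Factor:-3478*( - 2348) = 2^3*  37^1*47^1*587^1 = 8166344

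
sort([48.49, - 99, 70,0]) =[-99,0, 48.49,  70] 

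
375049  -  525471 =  - 150422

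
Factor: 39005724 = 2^2*3^1*3250477^1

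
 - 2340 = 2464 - 4804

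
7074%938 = 508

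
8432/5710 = 1 +1361/2855 = 1.48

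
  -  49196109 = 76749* ( - 641) 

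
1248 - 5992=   -  4744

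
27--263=290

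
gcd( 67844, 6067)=1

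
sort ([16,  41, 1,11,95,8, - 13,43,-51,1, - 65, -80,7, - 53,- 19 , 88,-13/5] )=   [ -80,-65,-53, - 51, - 19, - 13 ,- 13/5,1,  1, 7,8, 11, 16,41,43,88, 95] 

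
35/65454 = 35/65454 = 0.00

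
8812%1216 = 300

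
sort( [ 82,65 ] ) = [ 65,82]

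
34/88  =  17/44=0.39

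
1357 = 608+749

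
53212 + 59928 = 113140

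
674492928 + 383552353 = 1058045281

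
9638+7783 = 17421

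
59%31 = 28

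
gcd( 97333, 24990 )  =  1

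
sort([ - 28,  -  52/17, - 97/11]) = [ - 28, - 97/11, - 52/17] 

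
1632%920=712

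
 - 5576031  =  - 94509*59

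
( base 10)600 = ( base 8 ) 1130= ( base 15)2a0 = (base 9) 736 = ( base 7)1515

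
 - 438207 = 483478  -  921685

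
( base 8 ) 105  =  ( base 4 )1011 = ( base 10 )69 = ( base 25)2J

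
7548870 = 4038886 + 3509984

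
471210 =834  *565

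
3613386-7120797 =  - 3507411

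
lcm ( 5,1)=5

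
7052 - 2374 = 4678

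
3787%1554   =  679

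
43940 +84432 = 128372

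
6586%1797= 1195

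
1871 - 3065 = -1194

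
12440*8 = 99520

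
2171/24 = 90 + 11/24=90.46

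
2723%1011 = 701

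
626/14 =44 + 5/7  =  44.71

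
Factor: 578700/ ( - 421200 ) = -2^( - 2) * 3^( - 2)*13^( - 1)*643^1 = - 643/468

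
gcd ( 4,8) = 4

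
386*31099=12004214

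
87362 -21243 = 66119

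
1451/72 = 1451/72= 20.15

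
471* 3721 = 1752591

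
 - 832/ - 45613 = 832/45613  =  0.02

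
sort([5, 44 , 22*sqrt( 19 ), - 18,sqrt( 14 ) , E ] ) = [ - 18, E, sqrt( 14 ), 5 , 44, 22*sqrt(19 ) ] 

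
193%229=193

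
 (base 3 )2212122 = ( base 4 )200300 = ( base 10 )2096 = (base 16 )830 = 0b100000110000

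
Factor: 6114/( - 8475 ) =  - 2^1*5^( - 2 )*113^( - 1)*1019^1 =- 2038/2825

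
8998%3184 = 2630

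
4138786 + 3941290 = 8080076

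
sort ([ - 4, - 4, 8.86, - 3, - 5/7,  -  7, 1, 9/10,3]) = [ - 7, - 4, - 4, - 3, - 5/7, 9/10, 1, 3, 8.86]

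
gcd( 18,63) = 9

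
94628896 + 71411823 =166040719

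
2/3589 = 2/3589 = 0.00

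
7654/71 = 107 + 57/71  =  107.80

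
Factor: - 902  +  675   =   - 227 = - 227^1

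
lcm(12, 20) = 60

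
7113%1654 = 497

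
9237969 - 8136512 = 1101457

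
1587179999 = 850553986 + 736626013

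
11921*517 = 6163157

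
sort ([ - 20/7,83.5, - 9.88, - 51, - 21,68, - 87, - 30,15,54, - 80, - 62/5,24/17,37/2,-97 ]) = [ - 97,-87,  -  80,-51, - 30,-21, - 62/5, - 9.88,  -  20/7, 24/17, 15 , 37/2, 54, 68 , 83.5]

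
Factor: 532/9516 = 3^(-1)*7^1*13^( - 1)  *  19^1*61^( - 1 ) = 133/2379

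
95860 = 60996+34864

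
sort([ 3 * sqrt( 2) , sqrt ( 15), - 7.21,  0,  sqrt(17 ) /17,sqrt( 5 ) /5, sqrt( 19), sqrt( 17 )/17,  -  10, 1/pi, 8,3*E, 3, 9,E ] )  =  [ - 10 , - 7.21,0,sqrt(17 ) /17, sqrt(17)/17,  1/pi,sqrt( 5 ) /5,  E,3,sqrt( 15 ),  3*sqrt( 2), sqrt( 19 ), 8,3*  E,9 ]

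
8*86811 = 694488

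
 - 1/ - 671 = 1/671 = 0.00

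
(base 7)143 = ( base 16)50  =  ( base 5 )310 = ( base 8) 120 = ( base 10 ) 80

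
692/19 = 36  +  8/19 = 36.42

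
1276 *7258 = 9261208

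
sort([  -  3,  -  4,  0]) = [ - 4,-3, 0 ]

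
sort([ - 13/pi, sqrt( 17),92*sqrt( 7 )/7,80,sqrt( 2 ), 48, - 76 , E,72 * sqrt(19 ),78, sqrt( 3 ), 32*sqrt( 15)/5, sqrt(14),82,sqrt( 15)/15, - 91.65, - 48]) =[ - 91.65, - 76, - 48,-13/pi,sqrt(15) /15 , sqrt ( 2 ),sqrt( 3 ),E,sqrt( 14 ),sqrt( 17 ),32*sqrt(15 ) /5,92*sqrt( 7)/7,48,  78,80, 82,72*sqrt( 19 ) ]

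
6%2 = 0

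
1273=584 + 689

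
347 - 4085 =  - 3738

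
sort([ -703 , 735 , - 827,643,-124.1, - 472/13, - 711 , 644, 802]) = [-827, - 711 ,-703, - 124.1,-472/13, 643,644 , 735,802] 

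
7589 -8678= - 1089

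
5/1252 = 5/1252=0.00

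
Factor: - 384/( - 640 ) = 3^1*5^( - 1 ) = 3/5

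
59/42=59/42 = 1.40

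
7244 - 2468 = 4776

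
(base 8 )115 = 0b1001101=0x4D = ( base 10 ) 77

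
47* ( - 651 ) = - 30597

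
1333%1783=1333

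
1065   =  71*15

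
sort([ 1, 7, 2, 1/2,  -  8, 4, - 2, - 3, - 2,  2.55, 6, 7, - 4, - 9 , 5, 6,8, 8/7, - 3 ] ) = [ - 9, - 8, - 4 , - 3, - 3, - 2,-2,  1/2, 1,8/7, 2, 2.55, 4, 5,6  ,  6,7, 7,8]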